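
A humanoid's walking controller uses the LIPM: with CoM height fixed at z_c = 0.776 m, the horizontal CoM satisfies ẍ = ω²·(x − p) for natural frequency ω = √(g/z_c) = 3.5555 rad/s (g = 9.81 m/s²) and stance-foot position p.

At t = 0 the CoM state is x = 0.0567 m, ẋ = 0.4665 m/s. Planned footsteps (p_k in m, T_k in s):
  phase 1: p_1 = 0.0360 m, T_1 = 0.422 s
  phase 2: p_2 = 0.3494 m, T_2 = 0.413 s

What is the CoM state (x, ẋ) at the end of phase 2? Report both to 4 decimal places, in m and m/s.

x = 1.1088, ẋ = 2.9767

phase 1: p=0.0360, T=0.422, ωT=1.500421, cosh=2.353306, sinh=2.130270; start (x,ẋ)=(0.056700, 0.466500) → end (x,ẋ)=(0.364216, 1.254603)
phase 2: p=0.3494, T=0.413, ωT=1.468421, cosh=2.286332, sinh=2.056043; start (x,ẋ)=(0.364216, 1.254603) → end (x,ẋ)=(1.108775, 2.976747)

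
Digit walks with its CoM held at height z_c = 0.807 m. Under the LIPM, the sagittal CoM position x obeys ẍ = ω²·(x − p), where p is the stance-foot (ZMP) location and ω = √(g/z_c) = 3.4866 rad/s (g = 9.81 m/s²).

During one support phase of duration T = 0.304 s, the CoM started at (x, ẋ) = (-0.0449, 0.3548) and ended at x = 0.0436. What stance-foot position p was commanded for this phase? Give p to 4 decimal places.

ωT = 3.4866·0.304 = 1.059926; cosh(ωT) = 1.616320, sinh(ωT) = 1.269839
x(T) = p + (x₀−p)·cosh(ωT) + (ẋ₀/ω)·sinh(ωT) ⇒ p·(1 − cosh) = x(T) − x₀·cosh − (ẋ₀/ω)·sinh
numerator   = 0.0436 − (-0.0449)·1.616320 − (0.3548/3.4866)·1.269839 = -0.013047
denominator = 1 − 1.616320 = -0.616320
p = -0.013047 / -0.616320 = 0.0212

p = 0.0212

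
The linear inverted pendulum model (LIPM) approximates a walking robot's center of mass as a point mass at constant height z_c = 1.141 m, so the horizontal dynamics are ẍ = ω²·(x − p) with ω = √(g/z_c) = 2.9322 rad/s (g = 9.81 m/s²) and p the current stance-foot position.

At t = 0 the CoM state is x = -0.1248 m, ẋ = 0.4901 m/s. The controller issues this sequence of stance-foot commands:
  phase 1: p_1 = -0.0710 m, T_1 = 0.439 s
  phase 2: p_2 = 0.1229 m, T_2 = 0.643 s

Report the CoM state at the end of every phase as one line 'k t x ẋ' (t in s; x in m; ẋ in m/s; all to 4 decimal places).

1 0.4390 0.1038 0.6914
2 1.0820 0.8175 2.1502

phase 1: p=-0.0710, T=0.439, ωT=1.287236, cosh=1.949396, sinh=1.673363; start (x,ẋ)=(-0.124800, 0.490100) → end (x,ẋ)=(0.103815, 0.691422)
phase 2: p=0.1229, T=0.643, ωT=1.885405, cosh=3.370394, sinh=3.218626; start (x,ẋ)=(0.103815, 0.691422) → end (x,ẋ)=(0.817539, 2.150249)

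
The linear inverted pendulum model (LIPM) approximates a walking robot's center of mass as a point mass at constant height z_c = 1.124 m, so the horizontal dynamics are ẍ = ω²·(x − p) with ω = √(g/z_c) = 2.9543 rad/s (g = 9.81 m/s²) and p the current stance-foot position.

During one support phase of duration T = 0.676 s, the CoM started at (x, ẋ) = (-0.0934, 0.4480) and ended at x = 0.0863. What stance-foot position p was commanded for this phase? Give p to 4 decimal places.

p = 0.0406

ωT = 2.9543·0.676 = 1.997107; cosh(ωT) = 3.751718, sinh(ωT) = 3.615991
x(T) = p + (x₀−p)·cosh(ωT) + (ẋ₀/ω)·sinh(ωT) ⇒ p·(1 − cosh) = x(T) − x₀·cosh − (ẋ₀/ω)·sinh
numerator   = 0.0863 − (-0.0934)·3.751718 − (0.4480/2.9543)·3.615991 = -0.111631
denominator = 1 − 3.751718 = -2.751718
p = -0.111631 / -2.751718 = 0.0406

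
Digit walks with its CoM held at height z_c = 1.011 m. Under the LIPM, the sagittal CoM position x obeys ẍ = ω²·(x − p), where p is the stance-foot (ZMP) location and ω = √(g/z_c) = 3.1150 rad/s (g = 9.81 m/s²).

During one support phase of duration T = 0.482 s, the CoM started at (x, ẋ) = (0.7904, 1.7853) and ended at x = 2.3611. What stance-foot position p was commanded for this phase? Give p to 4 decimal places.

ωT = 3.1150·0.482 = 1.501430; cosh(ωT) = 2.355457, sinh(ωT) = 2.132646
x(T) = p + (x₀−p)·cosh(ωT) + (ẋ₀/ω)·sinh(ωT) ⇒ p·(1 − cosh) = x(T) − x₀·cosh − (ẋ₀/ω)·sinh
numerator   = 2.3611 − (0.7904)·2.355457 − (1.7853/3.1150)·2.132646 = -0.722936
denominator = 1 − 2.355457 = -1.355457
p = -0.722936 / -1.355457 = 0.5334

p = 0.5334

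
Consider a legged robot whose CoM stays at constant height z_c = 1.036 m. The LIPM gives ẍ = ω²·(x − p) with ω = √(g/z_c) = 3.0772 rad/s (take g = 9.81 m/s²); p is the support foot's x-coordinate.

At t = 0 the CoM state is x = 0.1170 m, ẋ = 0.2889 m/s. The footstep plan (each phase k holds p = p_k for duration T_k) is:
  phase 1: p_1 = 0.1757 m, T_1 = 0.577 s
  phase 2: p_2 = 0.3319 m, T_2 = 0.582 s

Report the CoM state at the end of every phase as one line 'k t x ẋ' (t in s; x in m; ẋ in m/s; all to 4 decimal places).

phase 1: p=0.1757, T=0.577, ωT=1.775544, cosh=3.036443, sinh=2.867051; start (x,ẋ)=(0.117000, 0.288900) → end (x,ẋ)=(0.266631, 0.359348)
phase 2: p=0.3319, T=0.582, ωT=1.790930, cosh=3.080916, sinh=2.914111; start (x,ẋ)=(0.266631, 0.359348) → end (x,ẋ)=(0.471115, 0.521836)

1 0.5770 0.2666 0.3593
2 1.1590 0.4711 0.5218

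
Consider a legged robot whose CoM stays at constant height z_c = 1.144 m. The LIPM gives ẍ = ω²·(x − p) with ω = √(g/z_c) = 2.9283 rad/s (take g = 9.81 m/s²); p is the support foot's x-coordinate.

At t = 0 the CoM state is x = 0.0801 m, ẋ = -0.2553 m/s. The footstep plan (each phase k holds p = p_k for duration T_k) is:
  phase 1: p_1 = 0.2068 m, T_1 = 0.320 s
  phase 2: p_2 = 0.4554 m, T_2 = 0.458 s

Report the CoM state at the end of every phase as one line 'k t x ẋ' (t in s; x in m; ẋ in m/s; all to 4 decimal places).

phase 1: p=0.2068, T=0.320, ωT=0.937056, cosh=1.472118, sinh=1.080338; start (x,ẋ)=(0.080100, -0.255300) → end (x,ẋ)=(-0.073905, -0.776654)
phase 2: p=0.4554, T=0.458, ωT=1.341161, cosh=2.042512, sinh=1.780970; start (x,ẋ)=(-0.073905, -0.776654) → end (x,ẋ)=(-1.098067, -4.346765)

1 0.3200 -0.0739 -0.7767
2 0.7780 -1.0981 -4.3468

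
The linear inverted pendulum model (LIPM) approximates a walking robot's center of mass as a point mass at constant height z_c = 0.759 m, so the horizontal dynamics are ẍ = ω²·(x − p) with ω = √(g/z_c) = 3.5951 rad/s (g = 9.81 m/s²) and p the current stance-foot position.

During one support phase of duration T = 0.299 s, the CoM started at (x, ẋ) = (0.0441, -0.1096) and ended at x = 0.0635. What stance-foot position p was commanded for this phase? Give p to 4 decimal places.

ωT = 3.5951·0.299 = 1.074935; cosh(ωT) = 1.635561, sinh(ωT) = 1.294241
x(T) = p + (x₀−p)·cosh(ωT) + (ẋ₀/ω)·sinh(ωT) ⇒ p·(1 − cosh) = x(T) − x₀·cosh − (ẋ₀/ω)·sinh
numerator   = 0.0635 − (0.0441)·1.635561 − (-0.1096/3.5951)·1.294241 = 0.030828
denominator = 1 − 1.635561 = -0.635561
p = 0.030828 / -0.635561 = -0.0485

p = -0.0485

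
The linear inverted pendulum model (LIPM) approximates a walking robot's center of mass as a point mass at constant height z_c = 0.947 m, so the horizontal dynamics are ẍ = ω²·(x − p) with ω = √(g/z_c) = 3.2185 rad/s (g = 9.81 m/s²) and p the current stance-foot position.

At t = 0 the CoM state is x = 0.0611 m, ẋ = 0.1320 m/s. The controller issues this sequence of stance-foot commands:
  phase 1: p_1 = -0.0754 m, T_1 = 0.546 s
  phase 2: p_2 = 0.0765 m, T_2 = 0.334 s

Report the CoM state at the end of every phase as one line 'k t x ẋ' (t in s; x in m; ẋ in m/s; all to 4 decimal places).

phase 1: p=-0.0754, T=0.546, ωT=1.757301, cosh=2.984640, sinh=2.812130; start (x,ẋ)=(0.061100, 0.132000) → end (x,ẋ)=(0.447337, 1.629412)
phase 2: p=0.0765, T=0.334, ωT=1.074979, cosh=1.635618, sinh=1.294313; start (x,ẋ)=(0.447337, 1.629412) → end (x,ẋ)=(1.338313, 4.209910)

1 0.5460 0.4473 1.6294
2 0.8800 1.3383 4.2099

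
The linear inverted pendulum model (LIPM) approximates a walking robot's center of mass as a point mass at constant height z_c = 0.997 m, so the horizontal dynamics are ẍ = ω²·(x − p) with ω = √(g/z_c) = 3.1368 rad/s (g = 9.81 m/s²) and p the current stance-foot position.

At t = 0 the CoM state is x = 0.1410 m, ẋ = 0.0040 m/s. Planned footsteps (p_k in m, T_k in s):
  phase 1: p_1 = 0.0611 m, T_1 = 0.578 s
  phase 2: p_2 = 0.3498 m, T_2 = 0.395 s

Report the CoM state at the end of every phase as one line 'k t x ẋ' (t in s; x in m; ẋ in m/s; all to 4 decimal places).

phase 1: p=0.0611, T=0.578, ωT=1.813070, cosh=3.146195, sinh=2.983043; start (x,ẋ)=(0.141000, 0.004000) → end (x,ẋ)=(0.316285, 0.760226)
phase 2: p=0.3498, T=0.395, ωT=1.239036, cosh=1.870974, sinh=1.581310; start (x,ẋ)=(0.316285, 0.760226) → end (x,ẋ)=(0.670336, 1.256119)

1 0.5780 0.3163 0.7602
2 0.9730 0.6703 1.2561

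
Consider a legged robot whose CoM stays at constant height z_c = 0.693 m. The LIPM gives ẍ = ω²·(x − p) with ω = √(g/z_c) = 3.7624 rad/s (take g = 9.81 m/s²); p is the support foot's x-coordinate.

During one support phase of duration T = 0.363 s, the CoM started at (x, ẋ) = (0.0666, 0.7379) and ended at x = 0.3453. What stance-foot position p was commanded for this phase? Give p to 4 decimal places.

ωT = 3.7624·0.363 = 1.365751; cosh(ωT) = 2.086927, sinh(ωT) = 1.831738
x(T) = p + (x₀−p)·cosh(ωT) + (ẋ₀/ω)·sinh(ωT) ⇒ p·(1 − cosh) = x(T) − x₀·cosh − (ẋ₀/ω)·sinh
numerator   = 0.3453 − (0.0666)·2.086927 − (0.7379/3.7624)·1.831738 = -0.152939
denominator = 1 − 2.086927 = -1.086927
p = -0.152939 / -1.086927 = 0.1407

p = 0.1407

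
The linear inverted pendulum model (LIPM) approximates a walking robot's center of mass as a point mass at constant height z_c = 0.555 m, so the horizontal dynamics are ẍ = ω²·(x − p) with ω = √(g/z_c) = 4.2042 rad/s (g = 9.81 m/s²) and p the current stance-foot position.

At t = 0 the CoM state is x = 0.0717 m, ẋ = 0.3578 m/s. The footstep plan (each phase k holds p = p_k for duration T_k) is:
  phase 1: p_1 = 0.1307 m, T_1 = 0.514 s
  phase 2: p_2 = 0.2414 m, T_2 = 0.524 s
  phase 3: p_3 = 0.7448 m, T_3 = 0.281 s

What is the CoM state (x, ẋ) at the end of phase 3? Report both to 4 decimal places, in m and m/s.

x = 1.5544, ẋ = 4.0712

phase 1: p=0.1307, T=0.514, ωT=2.160959, cosh=4.397335, sinh=4.282120; start (x,ẋ)=(0.071700, 0.357800) → end (x,ẋ)=(0.235689, 0.511196)
phase 2: p=0.2414, T=0.524, ωT=2.203001, cosh=4.581304, sinh=4.470833; start (x,ẋ)=(0.235689, 0.511196) → end (x,ẋ)=(0.758851, 2.234592)
phase 3: p=0.7448, T=0.281, ωT=1.181380, cosh=1.782862, sinh=1.476007; start (x,ẋ)=(0.758851, 2.234592) → end (x,ẋ)=(1.554370, 4.071162)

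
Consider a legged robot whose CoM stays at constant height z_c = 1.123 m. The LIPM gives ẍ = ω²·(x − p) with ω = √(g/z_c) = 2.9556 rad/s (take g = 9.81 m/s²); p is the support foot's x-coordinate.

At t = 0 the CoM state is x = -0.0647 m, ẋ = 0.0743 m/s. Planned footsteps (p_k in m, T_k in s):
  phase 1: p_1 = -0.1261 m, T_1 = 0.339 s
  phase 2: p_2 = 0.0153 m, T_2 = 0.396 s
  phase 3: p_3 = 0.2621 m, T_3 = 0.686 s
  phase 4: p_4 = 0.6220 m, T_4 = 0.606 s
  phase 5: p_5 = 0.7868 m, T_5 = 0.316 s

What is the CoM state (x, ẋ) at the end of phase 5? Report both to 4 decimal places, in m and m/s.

phase 1: p=-0.1261, T=0.339, ωT=1.001948, cosh=1.545373, sinh=1.178210; start (x,ẋ)=(-0.064700, 0.074300) → end (x,ẋ)=(-0.001595, 0.328636)
phase 2: p=0.0153, T=0.396, ωT=1.170418, cosh=1.766788, sinh=1.456551; start (x,ẋ)=(-0.001595, 0.328636) → end (x,ẋ)=(0.147404, 0.507895)
phase 3: p=0.2621, T=0.686, ωT=2.027542, cosh=3.863525, sinh=3.731866; start (x,ẋ)=(0.147404, 0.507895) → end (x,ẋ)=(0.460261, 0.697184)
phase 4: p=0.6220, T=0.606, ωT=1.791094, cosh=3.081392, sinh=2.914614; start (x,ẋ)=(0.460261, 0.697184) → end (x,ẋ)=(0.811134, 0.755004)
phase 5: p=0.7868, T=0.316, ωT=0.933970, cosh=1.468790, sinh=1.075800; start (x,ẋ)=(0.811134, 0.755004) → end (x,ẋ)=(1.097352, 1.186314)

x = 1.0974, ẋ = 1.1863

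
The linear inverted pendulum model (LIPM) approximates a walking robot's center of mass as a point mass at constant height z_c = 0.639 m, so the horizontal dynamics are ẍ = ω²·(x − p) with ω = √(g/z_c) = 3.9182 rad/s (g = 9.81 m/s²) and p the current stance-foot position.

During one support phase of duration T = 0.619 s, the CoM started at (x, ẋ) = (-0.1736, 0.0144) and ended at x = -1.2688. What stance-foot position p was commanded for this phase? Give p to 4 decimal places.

ωT = 3.9182·0.619 = 2.425366; cosh(ωT) = 5.697405, sinh(ωT) = 5.608959
x(T) = p + (x₀−p)·cosh(ωT) + (ẋ₀/ω)·sinh(ωT) ⇒ p·(1 − cosh) = x(T) − x₀·cosh − (ẋ₀/ω)·sinh
numerator   = -1.2688 − (-0.1736)·5.697405 − (0.0144/3.9182)·5.608959 = -0.300344
denominator = 1 − 5.697405 = -4.697405
p = -0.300344 / -4.697405 = 0.0639

p = 0.0639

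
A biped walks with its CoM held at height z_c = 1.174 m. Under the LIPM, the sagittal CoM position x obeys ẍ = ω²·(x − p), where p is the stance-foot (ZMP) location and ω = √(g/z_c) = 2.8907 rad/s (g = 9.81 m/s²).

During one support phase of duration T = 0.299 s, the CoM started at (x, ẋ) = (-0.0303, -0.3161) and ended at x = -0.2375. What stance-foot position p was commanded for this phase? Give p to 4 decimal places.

ωT = 2.8907·0.299 = 0.864319; cosh(ωT) = 1.397364, sinh(ωT) = 0.976026
x(T) = p + (x₀−p)·cosh(ωT) + (ẋ₀/ω)·sinh(ωT) ⇒ p·(1 − cosh) = x(T) − x₀·cosh − (ẋ₀/ω)·sinh
numerator   = -0.2375 − (-0.0303)·1.397364 − (-0.3161/2.8907)·0.976026 = -0.088431
denominator = 1 − 1.397364 = -0.397364
p = -0.088431 / -0.397364 = 0.2225

p = 0.2225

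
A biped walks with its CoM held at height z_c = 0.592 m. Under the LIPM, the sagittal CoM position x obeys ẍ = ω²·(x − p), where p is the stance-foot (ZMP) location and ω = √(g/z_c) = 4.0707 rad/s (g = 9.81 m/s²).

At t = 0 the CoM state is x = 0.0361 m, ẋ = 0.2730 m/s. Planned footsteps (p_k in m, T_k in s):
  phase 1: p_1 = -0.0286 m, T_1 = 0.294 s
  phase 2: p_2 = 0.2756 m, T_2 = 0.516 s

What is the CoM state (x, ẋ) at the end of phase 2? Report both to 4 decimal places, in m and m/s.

phase 1: p=-0.0286, T=0.294, ωT=1.196786, cosh=1.805813, sinh=1.503649; start (x,ẋ)=(0.036100, 0.273000) → end (x,ẋ)=(0.189078, 0.889010)
phase 2: p=0.2756, T=0.516, ωT=2.100481, cosh=4.146249, sinh=4.023851; start (x,ẋ)=(0.189078, 0.889010) → end (x,ẋ)=(0.795636, 2.268831)

x = 0.7956, ẋ = 2.2688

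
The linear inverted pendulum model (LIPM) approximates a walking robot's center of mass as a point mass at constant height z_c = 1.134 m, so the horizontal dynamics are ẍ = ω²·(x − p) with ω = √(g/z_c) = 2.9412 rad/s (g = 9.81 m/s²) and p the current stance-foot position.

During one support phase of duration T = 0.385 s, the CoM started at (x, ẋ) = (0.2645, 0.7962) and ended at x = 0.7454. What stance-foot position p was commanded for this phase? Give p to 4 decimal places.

p = 0.1178

ωT = 2.9412·0.385 = 1.132362; cosh(ωT) = 1.712624, sinh(ωT) = 1.390353
x(T) = p + (x₀−p)·cosh(ωT) + (ẋ₀/ω)·sinh(ωT) ⇒ p·(1 − cosh) = x(T) − x₀·cosh − (ẋ₀/ω)·sinh
numerator   = 0.7454 − (0.2645)·1.712624 − (0.7962/2.9412)·1.390353 = -0.083966
denominator = 1 − 1.712624 = -0.712624
p = -0.083966 / -0.712624 = 0.1178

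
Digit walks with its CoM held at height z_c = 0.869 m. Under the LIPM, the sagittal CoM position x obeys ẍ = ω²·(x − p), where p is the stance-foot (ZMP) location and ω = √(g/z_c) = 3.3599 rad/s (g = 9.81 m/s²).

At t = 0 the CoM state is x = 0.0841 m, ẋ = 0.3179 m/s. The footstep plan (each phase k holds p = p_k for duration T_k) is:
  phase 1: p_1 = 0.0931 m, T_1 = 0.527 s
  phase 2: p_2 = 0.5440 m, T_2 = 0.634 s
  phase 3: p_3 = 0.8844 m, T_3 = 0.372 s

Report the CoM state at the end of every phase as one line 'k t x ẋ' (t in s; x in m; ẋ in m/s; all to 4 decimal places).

1 0.5270 0.3358 0.8746
2 1.1610 0.7353 0.8298
3 1.5330 0.9984 0.7645

phase 1: p=0.0931, T=0.527, ωT=1.770667, cosh=3.022496, sinh=2.852276; start (x,ẋ)=(0.084100, 0.317900) → end (x,ẋ)=(0.335768, 0.874601)
phase 2: p=0.5440, T=0.634, ωT=2.130177, cosh=4.267585, sinh=4.148768; start (x,ẋ)=(0.335768, 0.874601) → end (x,ẋ)=(0.735302, 0.829799)
phase 3: p=0.8844, T=0.372, ωT=1.249883, cosh=1.888236, sinh=1.601698; start (x,ẋ)=(0.735302, 0.829799) → end (x,ẋ)=(0.998441, 0.764477)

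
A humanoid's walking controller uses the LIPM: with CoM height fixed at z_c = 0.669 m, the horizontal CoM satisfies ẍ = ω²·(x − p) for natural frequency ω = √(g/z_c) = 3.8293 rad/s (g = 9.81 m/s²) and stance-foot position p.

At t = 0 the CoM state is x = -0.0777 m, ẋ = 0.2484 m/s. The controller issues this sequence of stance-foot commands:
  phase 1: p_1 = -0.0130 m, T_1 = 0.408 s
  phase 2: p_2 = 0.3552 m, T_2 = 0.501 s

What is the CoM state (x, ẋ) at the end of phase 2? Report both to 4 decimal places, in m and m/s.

phase 1: p=-0.0130, T=0.408, ωT=1.562354, cosh=2.489840, sinh=2.280198; start (x,ẋ)=(-0.077700, 0.248400) → end (x,ẋ)=(-0.026180, 0.053544)
phase 2: p=0.3552, T=0.501, ωT=1.918479, cosh=3.478712, sinh=3.331882; start (x,ẋ)=(-0.026180, 0.053544) → end (x,ẋ)=(-0.924923, -4.679679)

x = -0.9249, ẋ = -4.6797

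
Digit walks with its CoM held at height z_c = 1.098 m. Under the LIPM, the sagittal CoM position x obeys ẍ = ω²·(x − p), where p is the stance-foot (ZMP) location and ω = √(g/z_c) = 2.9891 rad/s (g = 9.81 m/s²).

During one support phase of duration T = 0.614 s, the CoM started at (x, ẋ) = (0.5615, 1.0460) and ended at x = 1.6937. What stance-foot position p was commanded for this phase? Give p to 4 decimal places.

ωT = 2.9891·0.614 = 1.835307; cosh(ωT) = 3.213312, sinh(ωT) = 3.053748
x(T) = p + (x₀−p)·cosh(ωT) + (ẋ₀/ω)·sinh(ωT) ⇒ p·(1 − cosh) = x(T) − x₀·cosh − (ẋ₀/ω)·sinh
numerator   = 1.6937 − (0.5615)·3.213312 − (1.0460/2.9891)·3.053748 = -1.179198
denominator = 1 − 3.213312 = -2.213312
p = -1.179198 / -2.213312 = 0.5328

p = 0.5328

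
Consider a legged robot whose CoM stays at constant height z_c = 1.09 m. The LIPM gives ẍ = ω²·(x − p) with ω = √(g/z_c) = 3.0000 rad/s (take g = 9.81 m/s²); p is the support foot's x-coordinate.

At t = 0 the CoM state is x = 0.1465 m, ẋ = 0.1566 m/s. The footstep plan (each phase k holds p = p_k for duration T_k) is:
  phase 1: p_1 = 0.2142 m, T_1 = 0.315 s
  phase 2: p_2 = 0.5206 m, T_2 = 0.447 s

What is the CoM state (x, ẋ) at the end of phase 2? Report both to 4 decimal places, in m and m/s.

x = -0.1875, ẋ = -1.8472

phase 1: p=0.2142, T=0.315, ωT=0.945000, cosh=1.480746, sinh=1.092067; start (x,ẋ)=(0.146500, 0.156600) → end (x,ẋ)=(0.170959, 0.010086)
phase 2: p=0.5206, T=0.447, ωT=1.341000, cosh=2.042224, sinh=1.780640; start (x,ẋ)=(0.170959, 0.010086) → end (x,ẋ)=(-0.187458, -1.847155)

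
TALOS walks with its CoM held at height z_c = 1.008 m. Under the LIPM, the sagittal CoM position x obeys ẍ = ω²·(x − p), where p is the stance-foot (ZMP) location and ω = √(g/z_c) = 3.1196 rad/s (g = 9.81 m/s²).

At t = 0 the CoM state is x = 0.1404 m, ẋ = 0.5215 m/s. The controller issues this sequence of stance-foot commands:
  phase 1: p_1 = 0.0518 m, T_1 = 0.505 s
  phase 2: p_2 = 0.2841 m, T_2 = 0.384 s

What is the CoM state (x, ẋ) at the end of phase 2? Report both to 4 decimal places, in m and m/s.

phase 1: p=0.0518, T=0.505, ωT=1.575398, cosh=2.519795, sinh=2.312870; start (x,ẋ)=(0.140400, 0.521500) → end (x,ẋ)=(0.661694, 1.953342)
phase 2: p=0.2841, T=0.384, ωT=1.197926, cosh=1.807529, sinh=1.505710; start (x,ẋ)=(0.661694, 1.953342) → end (x,ẋ)=(1.909414, 5.304361)

x = 1.9094, ẋ = 5.3044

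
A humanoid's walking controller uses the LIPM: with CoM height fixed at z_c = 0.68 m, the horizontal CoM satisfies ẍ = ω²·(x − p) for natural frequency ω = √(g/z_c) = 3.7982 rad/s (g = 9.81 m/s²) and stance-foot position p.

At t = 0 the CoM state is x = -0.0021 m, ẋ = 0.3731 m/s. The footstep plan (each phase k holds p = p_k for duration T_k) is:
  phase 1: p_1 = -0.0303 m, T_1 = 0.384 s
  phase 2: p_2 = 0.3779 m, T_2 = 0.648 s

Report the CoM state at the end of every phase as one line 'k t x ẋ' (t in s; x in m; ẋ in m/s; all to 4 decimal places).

1 0.3840 0.2334 1.0633
2 1.0320 1.1532 3.0821

phase 1: p=-0.0303, T=0.384, ωT=1.458509, cosh=2.266063, sinh=2.033480; start (x,ẋ)=(-0.002100, 0.373100) → end (x,ẋ)=(0.233353, 1.063273)
phase 2: p=0.3779, T=0.648, ωT=2.461234, cosh=5.902295, sinh=5.816965; start (x,ẋ)=(0.233353, 1.063273) → end (x,ẋ)=(1.153151, 3.082133)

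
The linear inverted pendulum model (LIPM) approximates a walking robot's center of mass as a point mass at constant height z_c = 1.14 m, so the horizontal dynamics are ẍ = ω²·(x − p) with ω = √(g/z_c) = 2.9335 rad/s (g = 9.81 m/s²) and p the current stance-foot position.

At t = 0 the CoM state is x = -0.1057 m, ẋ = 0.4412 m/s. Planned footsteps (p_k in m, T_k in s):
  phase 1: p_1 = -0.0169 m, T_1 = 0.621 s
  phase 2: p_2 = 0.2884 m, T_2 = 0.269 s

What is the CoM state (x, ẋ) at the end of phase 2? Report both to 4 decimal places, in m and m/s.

phase 1: p=-0.0169, T=0.621, ωT=1.821703, cosh=3.172066, sinh=3.010316; start (x,ẋ)=(-0.105700, 0.441200) → end (x,ẋ)=(0.154174, 0.615344)
phase 2: p=0.2884, T=0.269, ωT=0.789112, cosh=1.327844, sinh=0.873596; start (x,ẋ)=(0.154174, 0.615344) → end (x,ẋ)=(0.293418, 0.473100)

x = 0.2934, ẋ = 0.4731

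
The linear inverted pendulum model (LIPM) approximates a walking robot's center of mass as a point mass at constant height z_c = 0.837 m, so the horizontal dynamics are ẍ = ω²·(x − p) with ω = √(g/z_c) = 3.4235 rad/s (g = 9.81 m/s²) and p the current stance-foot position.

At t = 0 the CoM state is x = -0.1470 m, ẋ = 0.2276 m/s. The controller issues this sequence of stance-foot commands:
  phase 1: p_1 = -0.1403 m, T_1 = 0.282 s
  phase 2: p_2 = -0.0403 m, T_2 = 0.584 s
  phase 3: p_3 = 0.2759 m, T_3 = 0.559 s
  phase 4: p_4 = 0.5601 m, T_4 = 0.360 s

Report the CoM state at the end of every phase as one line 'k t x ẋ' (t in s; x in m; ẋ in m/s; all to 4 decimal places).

phase 1: p=-0.1403, T=0.282, ωT=0.965427, cosh=1.503365, sinh=1.122544; start (x,ẋ)=(-0.147000, 0.227600) → end (x,ẋ)=(-0.075744, 0.316417)
phase 2: p=-0.0403, T=0.584, ωT=1.999324, cosh=3.759745, sinh=3.624318; start (x,ẋ)=(-0.075744, 0.316417) → end (x,ẋ)=(0.161418, 0.749866)
phase 3: p=0.2759, T=0.559, ωT=1.913737, cosh=3.462949, sinh=3.315420; start (x,ẋ)=(0.161418, 0.749866) → end (x,ẋ)=(0.605647, 1.297337)
phase 4: p=0.5601, T=0.360, ωT=1.232460, cosh=1.860615, sinh=1.569041; start (x,ẋ)=(0.605647, 1.297337) → end (x,ẋ)=(1.239434, 2.658506)

1 0.2820 -0.0757 0.3164
2 0.8660 0.1614 0.7499
3 1.4250 0.6056 1.2973
4 1.7850 1.2394 2.6585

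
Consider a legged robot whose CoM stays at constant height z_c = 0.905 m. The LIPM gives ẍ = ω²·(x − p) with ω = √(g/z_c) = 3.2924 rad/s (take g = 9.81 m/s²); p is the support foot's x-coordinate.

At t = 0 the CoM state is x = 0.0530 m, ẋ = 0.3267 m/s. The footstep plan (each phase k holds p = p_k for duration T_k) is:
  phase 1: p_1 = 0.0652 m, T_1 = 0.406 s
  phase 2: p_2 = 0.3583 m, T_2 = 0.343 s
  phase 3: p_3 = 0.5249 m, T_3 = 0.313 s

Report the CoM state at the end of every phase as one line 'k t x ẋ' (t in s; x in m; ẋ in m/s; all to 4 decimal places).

phase 1: p=0.0652, T=0.406, ωT=1.336714, cosh=2.034612, sinh=1.771904; start (x,ẋ)=(0.053000, 0.326700) → end (x,ẋ)=(0.216201, 0.593535)
phase 2: p=0.3583, T=0.343, ωT=1.129293, cosh=1.708365, sinh=1.385104; start (x,ẋ)=(0.216201, 0.593535) → end (x,ẋ)=(0.365242, 0.365959)
phase 3: p=0.5249, T=0.313, ωT=1.030521, cosh=1.579674, sinh=1.222853; start (x,ẋ)=(0.365242, 0.365959) → end (x,ẋ)=(0.408616, -0.064706)

1 0.4060 0.2162 0.5935
2 0.7490 0.3652 0.3660
3 1.0620 0.4086 -0.0647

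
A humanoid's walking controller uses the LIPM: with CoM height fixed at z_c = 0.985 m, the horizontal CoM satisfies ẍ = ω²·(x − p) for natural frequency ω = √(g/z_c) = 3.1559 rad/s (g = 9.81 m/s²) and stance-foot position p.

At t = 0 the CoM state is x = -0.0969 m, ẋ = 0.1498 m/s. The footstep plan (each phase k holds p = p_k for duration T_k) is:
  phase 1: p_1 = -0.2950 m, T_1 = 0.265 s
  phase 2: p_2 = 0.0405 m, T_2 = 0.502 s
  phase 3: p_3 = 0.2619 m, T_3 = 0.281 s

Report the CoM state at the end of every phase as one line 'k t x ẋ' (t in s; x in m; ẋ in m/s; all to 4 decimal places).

1 0.2650 0.0210 0.7913
2 0.7670 0.5765 1.8664
3 1.0480 1.3045 3.6502

phase 1: p=-0.2950, T=0.265, ωT=0.836314, cosh=1.370574, sinh=0.937269; start (x,ẋ)=(-0.096900, 0.149800) → end (x,ẋ)=(0.021000, 0.791278)
phase 2: p=0.0405, T=0.502, ωT=1.584262, cosh=2.540395, sinh=2.335296; start (x,ẋ)=(0.021000, 0.791278) → end (x,ẋ)=(0.576490, 1.866442)
phase 3: p=0.2619, T=0.281, ωT=0.886808, cosh=1.419669, sinh=1.007700; start (x,ẋ)=(0.576490, 1.866442) → end (x,ẋ)=(1.304480, 3.650187)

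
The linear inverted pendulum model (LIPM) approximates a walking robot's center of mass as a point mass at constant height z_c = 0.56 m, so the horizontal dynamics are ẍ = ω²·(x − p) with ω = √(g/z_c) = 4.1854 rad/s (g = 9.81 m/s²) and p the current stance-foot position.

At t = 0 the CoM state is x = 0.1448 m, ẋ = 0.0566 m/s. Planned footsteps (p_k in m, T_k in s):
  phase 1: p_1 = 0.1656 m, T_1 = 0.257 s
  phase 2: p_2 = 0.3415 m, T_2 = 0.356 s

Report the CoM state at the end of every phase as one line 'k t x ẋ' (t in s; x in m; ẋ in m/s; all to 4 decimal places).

phase 1: p=0.1656, T=0.257, ωT=1.075648, cosh=1.636484, sinh=1.295407; start (x,ẋ)=(0.144800, 0.056600) → end (x,ẋ)=(0.149079, -0.020148)
phase 2: p=0.3415, T=0.356, ωT=1.490002, cosh=2.331239, sinh=2.105867; start (x,ẋ)=(0.149079, -0.020148) → end (x,ẋ)=(-0.117217, -1.742948)

1 0.2570 0.1491 -0.0201
2 0.6130 -0.1172 -1.7429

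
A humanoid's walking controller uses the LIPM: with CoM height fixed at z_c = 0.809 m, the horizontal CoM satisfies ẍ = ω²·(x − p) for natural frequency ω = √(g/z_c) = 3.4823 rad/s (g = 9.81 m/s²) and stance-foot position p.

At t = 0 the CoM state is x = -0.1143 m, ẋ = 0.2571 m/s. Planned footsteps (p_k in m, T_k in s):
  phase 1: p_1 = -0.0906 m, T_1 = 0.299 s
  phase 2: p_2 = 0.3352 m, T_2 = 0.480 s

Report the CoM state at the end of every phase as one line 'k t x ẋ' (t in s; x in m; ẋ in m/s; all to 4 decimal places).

phase 1: p=-0.0906, T=0.299, ωT=1.041208, cosh=1.592832, sinh=1.239804; start (x,ẋ)=(-0.114300, 0.257100) → end (x,ẋ)=(-0.036815, 0.307195)
phase 2: p=0.3352, T=0.480, ωT=1.671504, cosh=2.754064, sinh=2.566100; start (x,ẋ)=(-0.036815, 0.307195) → end (x,ẋ)=(-0.462981, -2.478261)

1 0.2990 -0.0368 0.3072
2 0.7790 -0.4630 -2.4783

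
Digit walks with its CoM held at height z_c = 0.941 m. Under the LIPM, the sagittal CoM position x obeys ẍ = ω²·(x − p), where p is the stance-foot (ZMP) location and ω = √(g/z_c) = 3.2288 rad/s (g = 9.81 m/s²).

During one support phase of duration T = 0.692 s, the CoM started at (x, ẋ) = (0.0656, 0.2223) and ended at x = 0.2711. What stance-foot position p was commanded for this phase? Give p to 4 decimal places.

p = 0.0958

ωT = 3.2288·0.692 = 2.234330; cosh(ωT) = 4.723641, sinh(ωT) = 4.616577
x(T) = p + (x₀−p)·cosh(ωT) + (ẋ₀/ω)·sinh(ωT) ⇒ p·(1 − cosh) = x(T) − x₀·cosh − (ẋ₀/ω)·sinh
numerator   = 0.2711 − (0.0656)·4.723641 − (0.2223/3.2288)·4.616577 = -0.356618
denominator = 1 − 4.723641 = -3.723641
p = -0.356618 / -3.723641 = 0.0958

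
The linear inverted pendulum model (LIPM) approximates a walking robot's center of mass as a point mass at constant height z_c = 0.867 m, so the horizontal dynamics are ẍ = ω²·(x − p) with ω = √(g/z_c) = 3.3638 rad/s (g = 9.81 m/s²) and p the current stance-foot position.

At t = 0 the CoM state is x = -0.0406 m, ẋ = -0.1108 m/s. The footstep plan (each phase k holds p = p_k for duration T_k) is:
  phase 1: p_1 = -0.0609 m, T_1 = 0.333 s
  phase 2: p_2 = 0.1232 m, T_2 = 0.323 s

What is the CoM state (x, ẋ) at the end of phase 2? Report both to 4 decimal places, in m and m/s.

x = -0.2352, ẋ = -1.0163

phase 1: p=-0.0609, T=0.333, ωT=1.120145, cosh=1.695766, sinh=1.369534; start (x,ẋ)=(-0.040600, -0.110800) → end (x,ẋ)=(-0.071587, -0.094372)
phase 2: p=0.1232, T=0.323, ωT=1.086507, cosh=1.650649, sinh=1.313256; start (x,ẋ)=(-0.071587, -0.094372) → end (x,ẋ)=(-0.235168, -1.016252)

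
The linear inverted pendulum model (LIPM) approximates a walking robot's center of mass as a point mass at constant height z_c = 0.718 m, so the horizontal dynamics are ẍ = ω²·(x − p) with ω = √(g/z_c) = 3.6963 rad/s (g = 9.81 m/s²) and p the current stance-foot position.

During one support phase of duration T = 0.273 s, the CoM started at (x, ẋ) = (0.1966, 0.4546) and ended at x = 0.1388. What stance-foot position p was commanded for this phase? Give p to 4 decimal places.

p = 0.5651

ωT = 3.6963·0.273 = 1.009090; cosh(ωT) = 1.553827, sinh(ωT) = 1.189276
x(T) = p + (x₀−p)·cosh(ωT) + (ẋ₀/ω)·sinh(ωT) ⇒ p·(1 − cosh) = x(T) − x₀·cosh − (ẋ₀/ω)·sinh
numerator   = 0.1388 − (0.1966)·1.553827 − (0.4546/3.6963)·1.189276 = -0.312949
denominator = 1 − 1.553827 = -0.553827
p = -0.312949 / -0.553827 = 0.5651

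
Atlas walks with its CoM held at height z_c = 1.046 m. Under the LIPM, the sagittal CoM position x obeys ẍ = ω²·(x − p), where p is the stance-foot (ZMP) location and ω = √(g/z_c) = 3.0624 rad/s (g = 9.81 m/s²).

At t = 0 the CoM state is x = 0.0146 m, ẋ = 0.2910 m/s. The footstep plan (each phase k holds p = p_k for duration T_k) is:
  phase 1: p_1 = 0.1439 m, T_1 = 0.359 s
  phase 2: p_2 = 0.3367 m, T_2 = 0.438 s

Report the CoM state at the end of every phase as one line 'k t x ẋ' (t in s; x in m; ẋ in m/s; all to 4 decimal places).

1 0.3590 0.0551 -0.0432
2 0.7970 -0.2637 -1.6244

phase 1: p=0.1439, T=0.359, ωT=1.099402, cosh=1.667720, sinh=1.334649; start (x,ẋ)=(0.014600, 0.291000) → end (x,ẋ)=(0.055087, -0.043172)
phase 2: p=0.3367, T=0.438, ωT=1.341331, cosh=2.042814, sinh=1.781317; start (x,ẋ)=(0.055087, -0.043172) → end (x,ẋ)=(-0.263695, -1.624422)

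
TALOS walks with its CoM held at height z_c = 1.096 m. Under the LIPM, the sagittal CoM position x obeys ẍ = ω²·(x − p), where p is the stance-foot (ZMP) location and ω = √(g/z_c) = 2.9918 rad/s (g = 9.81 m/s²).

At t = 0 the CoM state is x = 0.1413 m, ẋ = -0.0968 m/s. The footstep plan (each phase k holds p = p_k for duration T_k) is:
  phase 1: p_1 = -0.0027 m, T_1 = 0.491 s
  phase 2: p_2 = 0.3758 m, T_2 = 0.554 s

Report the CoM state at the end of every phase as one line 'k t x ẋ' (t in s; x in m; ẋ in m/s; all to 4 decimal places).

1 0.4910 0.2601 0.6649
2 1.0450 0.6231 0.9327

phase 1: p=-0.0027, T=0.491, ωT=1.468974, cosh=2.287468, sinh=2.057306; start (x,ẋ)=(0.141300, -0.096800) → end (x,ẋ)=(0.260131, 0.664900)
phase 2: p=0.3758, T=0.554, ωT=1.657457, cosh=2.718289, sinh=2.527666; start (x,ẋ)=(0.260131, 0.664900) → end (x,ẋ)=(0.623129, 0.932671)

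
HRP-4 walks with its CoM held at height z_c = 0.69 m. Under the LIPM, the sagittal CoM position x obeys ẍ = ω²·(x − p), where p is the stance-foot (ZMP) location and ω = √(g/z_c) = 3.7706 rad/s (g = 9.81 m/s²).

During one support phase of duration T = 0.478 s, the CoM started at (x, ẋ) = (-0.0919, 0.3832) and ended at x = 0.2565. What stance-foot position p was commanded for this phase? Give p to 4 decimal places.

p = -0.1149

ωT = 3.7706·0.478 = 1.802347; cosh(ωT) = 3.114386, sinh(ωT) = 2.949475
x(T) = p + (x₀−p)·cosh(ωT) + (ẋ₀/ω)·sinh(ωT) ⇒ p·(1 − cosh) = x(T) − x₀·cosh − (ẋ₀/ω)·sinh
numerator   = 0.2565 − (-0.0919)·3.114386 − (0.3832/3.7706)·2.949475 = 0.242962
denominator = 1 − 3.114386 = -2.114386
p = 0.242962 / -2.114386 = -0.1149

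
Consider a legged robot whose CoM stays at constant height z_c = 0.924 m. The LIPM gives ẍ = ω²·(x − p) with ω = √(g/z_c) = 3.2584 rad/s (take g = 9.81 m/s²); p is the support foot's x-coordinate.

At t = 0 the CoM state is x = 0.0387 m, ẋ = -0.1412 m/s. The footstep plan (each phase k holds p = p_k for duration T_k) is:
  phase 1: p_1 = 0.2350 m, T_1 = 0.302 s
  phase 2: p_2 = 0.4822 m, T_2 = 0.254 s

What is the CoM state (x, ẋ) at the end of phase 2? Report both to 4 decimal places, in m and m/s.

phase 1: p=0.2350, T=0.302, ωT=0.984037, cosh=1.524516, sinh=1.150717; start (x,ẋ)=(0.038700, -0.141200) → end (x,ẋ)=(-0.114128, -0.951288)
phase 2: p=0.4822, T=0.254, ωT=0.827634, cosh=1.362490, sinh=0.925408; start (x,ẋ)=(-0.114128, -0.951288) → end (x,ẋ)=(-0.600463, -3.094258)

x = -0.6005, ẋ = -3.0943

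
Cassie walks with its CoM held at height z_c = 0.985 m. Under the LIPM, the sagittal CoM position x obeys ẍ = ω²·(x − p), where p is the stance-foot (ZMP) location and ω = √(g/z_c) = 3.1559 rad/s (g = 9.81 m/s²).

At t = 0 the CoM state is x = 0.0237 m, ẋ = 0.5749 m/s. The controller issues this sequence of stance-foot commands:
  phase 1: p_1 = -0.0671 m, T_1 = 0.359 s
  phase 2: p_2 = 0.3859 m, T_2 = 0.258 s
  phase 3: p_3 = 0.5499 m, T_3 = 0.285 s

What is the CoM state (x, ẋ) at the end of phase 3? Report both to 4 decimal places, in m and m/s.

x = 1.3661, ẋ = 3.0609

phase 1: p=-0.0671, T=0.359, ωT=1.132968, cosh=1.713467, sinh=1.391391; start (x,ẋ)=(0.023700, 0.574900) → end (x,ẋ)=(0.341948, 1.383783)
phase 2: p=0.3859, T=0.258, ωT=0.814222, cosh=1.350201, sinh=0.907218; start (x,ẋ)=(0.341948, 1.383783) → end (x,ẋ)=(0.724348, 1.742548)
phase 3: p=0.5499, T=0.285, ωT=0.899431, cosh=1.432503, sinh=1.025702; start (x,ẋ)=(0.724348, 1.742548) → end (x,ẋ)=(1.366145, 3.060897)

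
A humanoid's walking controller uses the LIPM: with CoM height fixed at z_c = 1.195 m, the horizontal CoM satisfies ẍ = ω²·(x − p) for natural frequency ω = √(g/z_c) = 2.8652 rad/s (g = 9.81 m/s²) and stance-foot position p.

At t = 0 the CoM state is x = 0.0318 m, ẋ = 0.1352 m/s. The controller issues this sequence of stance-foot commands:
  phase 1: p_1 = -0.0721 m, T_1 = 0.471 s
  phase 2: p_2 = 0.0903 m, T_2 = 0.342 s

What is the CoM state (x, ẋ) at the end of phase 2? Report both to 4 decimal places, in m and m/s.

phase 1: p=-0.0721, T=0.471, ωT=1.349509, cosh=2.057450, sinh=1.798083; start (x,ẋ)=(0.031800, 0.135200) → end (x,ẋ)=(0.226515, 0.813446)
phase 2: p=0.0903, T=0.342, ωT=0.979898, cosh=1.519767, sinh=1.144418; start (x,ẋ)=(0.226515, 0.813446) → end (x,ẋ)=(0.622222, 1.682896)

x = 0.6222, ẋ = 1.6829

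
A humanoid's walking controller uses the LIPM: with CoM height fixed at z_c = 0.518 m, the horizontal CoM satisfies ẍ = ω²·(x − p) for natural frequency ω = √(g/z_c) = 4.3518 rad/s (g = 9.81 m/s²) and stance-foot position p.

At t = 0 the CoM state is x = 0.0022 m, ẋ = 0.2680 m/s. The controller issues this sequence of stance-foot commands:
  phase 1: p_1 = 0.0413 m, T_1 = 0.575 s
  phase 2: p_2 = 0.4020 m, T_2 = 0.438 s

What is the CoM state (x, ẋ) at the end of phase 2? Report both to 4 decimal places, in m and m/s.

x = 0.0848, ẋ = -1.1418

phase 1: p=0.0413, T=0.575, ωT=2.502285, cosh=6.146130, sinh=6.064233; start (x,ẋ)=(0.002200, 0.268000) → end (x,ẋ)=(0.174444, 0.615301)
phase 2: p=0.4020, T=0.438, ωT=1.906088, cosh=3.437693, sinh=3.289032; start (x,ẋ)=(0.174444, 0.615301) → end (x,ẋ)=(0.084770, -1.141837)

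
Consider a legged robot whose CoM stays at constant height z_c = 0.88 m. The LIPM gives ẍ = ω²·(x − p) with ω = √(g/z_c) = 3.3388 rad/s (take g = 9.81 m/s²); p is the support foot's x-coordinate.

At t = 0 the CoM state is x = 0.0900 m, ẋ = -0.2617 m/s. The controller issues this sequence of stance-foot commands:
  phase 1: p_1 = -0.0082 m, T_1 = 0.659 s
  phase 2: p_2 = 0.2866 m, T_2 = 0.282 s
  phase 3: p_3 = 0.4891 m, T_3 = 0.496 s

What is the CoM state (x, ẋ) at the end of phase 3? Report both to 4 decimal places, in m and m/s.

phase 1: p=-0.0082, T=0.659, ωT=2.200269, cosh=4.569108, sinh=4.458335; start (x,ẋ)=(0.090000, -0.261700) → end (x,ẋ)=(0.091036, 0.266019)
phase 2: p=0.2866, T=0.282, ωT=0.941542, cosh=1.476979, sinh=1.086952; start (x,ẋ)=(0.091036, 0.266019) → end (x,ẋ)=(0.084359, -0.316821)
phase 3: p=0.4891, T=0.496, ωT=1.656045, cosh=2.714721, sinh=2.523829; start (x,ẋ)=(0.084359, -0.316821) → end (x,ẋ)=(-0.849148, -4.270657)

x = -0.8491, ẋ = -4.2707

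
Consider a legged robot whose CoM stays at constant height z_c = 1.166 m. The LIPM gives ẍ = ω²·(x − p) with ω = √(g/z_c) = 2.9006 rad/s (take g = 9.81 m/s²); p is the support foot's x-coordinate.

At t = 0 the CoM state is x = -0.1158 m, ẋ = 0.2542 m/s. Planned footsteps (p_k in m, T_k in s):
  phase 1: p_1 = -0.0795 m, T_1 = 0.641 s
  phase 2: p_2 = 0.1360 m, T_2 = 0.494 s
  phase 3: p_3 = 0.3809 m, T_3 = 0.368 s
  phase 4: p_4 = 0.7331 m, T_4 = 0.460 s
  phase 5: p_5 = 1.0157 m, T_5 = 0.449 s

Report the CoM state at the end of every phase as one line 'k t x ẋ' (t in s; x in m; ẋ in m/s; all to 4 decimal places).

phase 1: p=-0.0795, T=0.641, ωT=1.859285, cosh=3.287463, sinh=3.131679; start (x,ẋ)=(-0.115800, 0.254200) → end (x,ẋ)=(0.075616, 0.505933)
phase 2: p=0.1360, T=0.494, ωT=1.432896, cosh=2.214718, sinh=1.976102; start (x,ẋ)=(0.075616, 0.505933) → end (x,ẋ)=(0.346946, 0.774387)
phase 3: p=0.3809, T=0.368, ωT=1.067421, cosh=1.625882, sinh=1.281988; start (x,ẋ)=(0.346946, 0.774387) → end (x,ẋ)=(0.667952, 1.132801)
phase 4: p=0.7331, T=0.460, ωT=1.334276, cosh=2.030297, sinh=1.766948; start (x,ẋ)=(0.667952, 1.132801) → end (x,ẋ)=(1.290895, 1.966027)
phase 5: p=1.0157, T=0.449, ωT=1.302369, cosh=1.974944, sinh=1.703057; start (x,ẋ)=(1.290895, 1.966027) → end (x,ẋ)=(2.713528, 5.242228)

1 0.6410 0.0756 0.5059
2 1.1350 0.3469 0.7744
3 1.5030 0.6680 1.1328
4 1.9630 1.2909 1.9660
5 2.4120 2.7135 5.2422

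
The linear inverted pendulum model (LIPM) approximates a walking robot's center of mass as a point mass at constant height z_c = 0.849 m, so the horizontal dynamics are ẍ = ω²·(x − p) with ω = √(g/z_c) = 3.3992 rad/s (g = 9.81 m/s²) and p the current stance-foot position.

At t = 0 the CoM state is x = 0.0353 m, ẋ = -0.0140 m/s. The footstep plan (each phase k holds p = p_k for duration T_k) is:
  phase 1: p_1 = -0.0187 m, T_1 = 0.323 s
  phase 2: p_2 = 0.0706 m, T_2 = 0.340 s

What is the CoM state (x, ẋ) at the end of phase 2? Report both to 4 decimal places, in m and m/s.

x = 0.1553, ẋ = 0.3626

phase 1: p=-0.0187, T=0.323, ωT=1.097942, cosh=1.665773, sinh=1.332216; start (x,ẋ)=(0.035300, -0.014000) → end (x,ẋ)=(0.065765, 0.221216)
phase 2: p=0.0706, T=0.340, ωT=1.155728, cosh=1.745582, sinh=1.430753; start (x,ẋ)=(0.065765, 0.221216) → end (x,ẋ)=(0.155272, 0.362636)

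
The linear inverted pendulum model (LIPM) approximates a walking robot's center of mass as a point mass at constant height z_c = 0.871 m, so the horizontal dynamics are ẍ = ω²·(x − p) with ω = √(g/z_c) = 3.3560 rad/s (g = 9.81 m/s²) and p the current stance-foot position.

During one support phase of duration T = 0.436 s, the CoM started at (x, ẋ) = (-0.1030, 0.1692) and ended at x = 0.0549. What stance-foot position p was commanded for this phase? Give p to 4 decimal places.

p = -0.1460

ωT = 3.3560·0.436 = 1.463216; cosh(ωT) = 2.275660, sinh(ωT) = 2.044170
x(T) = p + (x₀−p)·cosh(ωT) + (ẋ₀/ω)·sinh(ωT) ⇒ p·(1 − cosh) = x(T) − x₀·cosh − (ẋ₀/ω)·sinh
numerator   = 0.0549 − (-0.1030)·2.275660 − (0.1692/3.3560)·2.044170 = 0.186232
denominator = 1 − 2.275660 = -1.275660
p = 0.186232 / -1.275660 = -0.1460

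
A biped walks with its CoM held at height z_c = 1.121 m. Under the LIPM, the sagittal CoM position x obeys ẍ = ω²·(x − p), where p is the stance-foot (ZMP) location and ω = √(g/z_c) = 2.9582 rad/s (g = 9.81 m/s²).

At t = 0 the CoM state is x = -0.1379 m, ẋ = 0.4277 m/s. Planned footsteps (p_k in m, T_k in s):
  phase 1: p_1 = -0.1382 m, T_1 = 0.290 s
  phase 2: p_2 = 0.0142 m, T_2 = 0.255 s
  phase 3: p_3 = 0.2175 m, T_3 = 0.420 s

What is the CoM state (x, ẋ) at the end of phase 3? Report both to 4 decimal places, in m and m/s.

phase 1: p=-0.1382, T=0.290, ωT=0.857878, cosh=1.391106, sinh=0.967045; start (x,ẋ)=(-0.137900, 0.427700) → end (x,ẋ)=(0.002034, 0.595834)
phase 2: p=0.0142, T=0.255, ωT=0.754341, cosh=1.298265, sinh=0.827945; start (x,ẋ)=(0.002034, 0.595834) → end (x,ẋ)=(0.165168, 0.743753)
phase 3: p=0.2175, T=0.420, ωT=1.242444, cosh=1.876374, sinh=1.587696; start (x,ẋ)=(0.165168, 0.743753) → end (x,ẋ)=(0.518485, 1.149770)

x = 0.5185, ẋ = 1.1498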